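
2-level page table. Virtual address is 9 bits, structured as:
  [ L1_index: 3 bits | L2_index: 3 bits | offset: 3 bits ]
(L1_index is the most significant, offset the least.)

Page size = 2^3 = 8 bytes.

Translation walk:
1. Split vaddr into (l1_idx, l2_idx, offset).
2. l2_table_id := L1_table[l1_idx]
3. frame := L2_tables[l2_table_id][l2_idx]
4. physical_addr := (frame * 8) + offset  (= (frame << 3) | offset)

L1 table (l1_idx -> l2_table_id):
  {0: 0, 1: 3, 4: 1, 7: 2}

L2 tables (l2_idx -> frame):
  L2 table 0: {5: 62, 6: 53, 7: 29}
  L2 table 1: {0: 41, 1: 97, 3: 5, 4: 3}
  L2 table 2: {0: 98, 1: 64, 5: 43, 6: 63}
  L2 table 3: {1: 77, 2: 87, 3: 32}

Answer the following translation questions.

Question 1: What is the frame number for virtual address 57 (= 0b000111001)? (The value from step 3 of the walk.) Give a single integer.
vaddr = 57: l1_idx=0, l2_idx=7
L1[0] = 0; L2[0][7] = 29

Answer: 29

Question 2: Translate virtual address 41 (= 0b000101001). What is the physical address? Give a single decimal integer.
Answer: 497

Derivation:
vaddr = 41 = 0b000101001
Split: l1_idx=0, l2_idx=5, offset=1
L1[0] = 0
L2[0][5] = 62
paddr = 62 * 8 + 1 = 497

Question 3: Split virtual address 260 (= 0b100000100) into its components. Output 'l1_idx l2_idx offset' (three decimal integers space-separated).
Answer: 4 0 4

Derivation:
vaddr = 260 = 0b100000100
  top 3 bits -> l1_idx = 4
  next 3 bits -> l2_idx = 0
  bottom 3 bits -> offset = 4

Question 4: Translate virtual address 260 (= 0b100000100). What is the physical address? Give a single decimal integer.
Answer: 332

Derivation:
vaddr = 260 = 0b100000100
Split: l1_idx=4, l2_idx=0, offset=4
L1[4] = 1
L2[1][0] = 41
paddr = 41 * 8 + 4 = 332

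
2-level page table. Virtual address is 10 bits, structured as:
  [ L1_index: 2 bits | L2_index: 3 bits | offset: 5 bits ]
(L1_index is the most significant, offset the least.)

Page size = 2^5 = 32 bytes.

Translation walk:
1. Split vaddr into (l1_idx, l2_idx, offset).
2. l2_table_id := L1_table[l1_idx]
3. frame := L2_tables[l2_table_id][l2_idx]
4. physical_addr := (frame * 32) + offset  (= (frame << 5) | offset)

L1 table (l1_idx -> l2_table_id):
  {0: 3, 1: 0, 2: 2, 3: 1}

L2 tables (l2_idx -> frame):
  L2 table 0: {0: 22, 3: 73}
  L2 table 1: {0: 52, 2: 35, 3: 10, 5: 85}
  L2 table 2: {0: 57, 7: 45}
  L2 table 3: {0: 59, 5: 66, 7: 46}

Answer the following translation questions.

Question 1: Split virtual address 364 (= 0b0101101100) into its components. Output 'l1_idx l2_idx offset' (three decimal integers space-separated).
vaddr = 364 = 0b0101101100
  top 2 bits -> l1_idx = 1
  next 3 bits -> l2_idx = 3
  bottom 5 bits -> offset = 12

Answer: 1 3 12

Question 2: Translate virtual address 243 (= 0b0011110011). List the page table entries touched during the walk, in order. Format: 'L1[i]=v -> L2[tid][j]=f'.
Answer: L1[0]=3 -> L2[3][7]=46

Derivation:
vaddr = 243 = 0b0011110011
Split: l1_idx=0, l2_idx=7, offset=19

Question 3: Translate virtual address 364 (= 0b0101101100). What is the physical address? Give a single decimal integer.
Answer: 2348

Derivation:
vaddr = 364 = 0b0101101100
Split: l1_idx=1, l2_idx=3, offset=12
L1[1] = 0
L2[0][3] = 73
paddr = 73 * 32 + 12 = 2348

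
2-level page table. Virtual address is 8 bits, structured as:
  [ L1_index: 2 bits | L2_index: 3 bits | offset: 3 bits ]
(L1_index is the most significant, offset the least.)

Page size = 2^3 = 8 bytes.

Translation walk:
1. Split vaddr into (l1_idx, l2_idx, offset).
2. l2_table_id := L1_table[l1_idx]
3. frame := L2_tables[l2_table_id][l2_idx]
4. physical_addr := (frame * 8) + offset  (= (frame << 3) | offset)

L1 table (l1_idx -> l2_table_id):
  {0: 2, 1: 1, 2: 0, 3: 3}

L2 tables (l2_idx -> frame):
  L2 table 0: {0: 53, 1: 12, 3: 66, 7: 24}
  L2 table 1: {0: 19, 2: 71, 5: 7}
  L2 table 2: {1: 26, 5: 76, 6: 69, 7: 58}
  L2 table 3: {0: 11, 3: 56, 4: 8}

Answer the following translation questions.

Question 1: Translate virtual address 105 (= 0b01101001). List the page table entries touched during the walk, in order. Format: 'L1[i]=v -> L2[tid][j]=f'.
Answer: L1[1]=1 -> L2[1][5]=7

Derivation:
vaddr = 105 = 0b01101001
Split: l1_idx=1, l2_idx=5, offset=1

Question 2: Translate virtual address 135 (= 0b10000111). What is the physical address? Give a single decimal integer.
vaddr = 135 = 0b10000111
Split: l1_idx=2, l2_idx=0, offset=7
L1[2] = 0
L2[0][0] = 53
paddr = 53 * 8 + 7 = 431

Answer: 431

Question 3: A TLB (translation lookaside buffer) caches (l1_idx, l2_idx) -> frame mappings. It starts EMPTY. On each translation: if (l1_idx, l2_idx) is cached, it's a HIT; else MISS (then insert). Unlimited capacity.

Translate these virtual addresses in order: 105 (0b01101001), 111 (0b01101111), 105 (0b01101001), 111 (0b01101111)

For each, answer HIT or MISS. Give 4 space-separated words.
vaddr=105: (1,5) not in TLB -> MISS, insert
vaddr=111: (1,5) in TLB -> HIT
vaddr=105: (1,5) in TLB -> HIT
vaddr=111: (1,5) in TLB -> HIT

Answer: MISS HIT HIT HIT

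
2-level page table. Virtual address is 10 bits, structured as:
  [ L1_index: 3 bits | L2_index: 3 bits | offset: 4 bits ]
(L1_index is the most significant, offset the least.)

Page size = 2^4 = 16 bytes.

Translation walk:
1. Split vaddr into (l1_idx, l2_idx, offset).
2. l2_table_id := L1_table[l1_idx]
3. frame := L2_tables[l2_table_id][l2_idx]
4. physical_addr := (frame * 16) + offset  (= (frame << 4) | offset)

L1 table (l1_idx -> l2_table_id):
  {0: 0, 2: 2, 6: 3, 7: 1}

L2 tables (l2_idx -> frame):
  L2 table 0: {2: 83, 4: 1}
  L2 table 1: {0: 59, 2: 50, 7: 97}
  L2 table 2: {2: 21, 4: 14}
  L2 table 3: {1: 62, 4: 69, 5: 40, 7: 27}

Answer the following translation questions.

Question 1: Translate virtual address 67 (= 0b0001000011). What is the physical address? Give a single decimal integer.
Answer: 19

Derivation:
vaddr = 67 = 0b0001000011
Split: l1_idx=0, l2_idx=4, offset=3
L1[0] = 0
L2[0][4] = 1
paddr = 1 * 16 + 3 = 19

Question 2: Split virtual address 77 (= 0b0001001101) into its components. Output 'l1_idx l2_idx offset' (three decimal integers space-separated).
vaddr = 77 = 0b0001001101
  top 3 bits -> l1_idx = 0
  next 3 bits -> l2_idx = 4
  bottom 4 bits -> offset = 13

Answer: 0 4 13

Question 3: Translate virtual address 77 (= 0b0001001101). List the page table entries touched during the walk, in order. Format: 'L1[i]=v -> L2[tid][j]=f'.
Answer: L1[0]=0 -> L2[0][4]=1

Derivation:
vaddr = 77 = 0b0001001101
Split: l1_idx=0, l2_idx=4, offset=13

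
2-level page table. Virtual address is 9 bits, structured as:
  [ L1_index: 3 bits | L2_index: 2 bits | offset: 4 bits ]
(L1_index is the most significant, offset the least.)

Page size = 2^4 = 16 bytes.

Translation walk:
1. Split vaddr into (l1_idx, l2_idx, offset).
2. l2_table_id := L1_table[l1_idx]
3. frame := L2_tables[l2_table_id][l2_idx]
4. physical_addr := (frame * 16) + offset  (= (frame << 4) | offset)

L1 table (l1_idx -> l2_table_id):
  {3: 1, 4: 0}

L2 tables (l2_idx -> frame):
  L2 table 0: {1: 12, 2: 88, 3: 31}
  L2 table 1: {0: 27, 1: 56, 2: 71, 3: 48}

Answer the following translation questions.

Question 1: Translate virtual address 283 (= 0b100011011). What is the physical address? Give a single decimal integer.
vaddr = 283 = 0b100011011
Split: l1_idx=4, l2_idx=1, offset=11
L1[4] = 0
L2[0][1] = 12
paddr = 12 * 16 + 11 = 203

Answer: 203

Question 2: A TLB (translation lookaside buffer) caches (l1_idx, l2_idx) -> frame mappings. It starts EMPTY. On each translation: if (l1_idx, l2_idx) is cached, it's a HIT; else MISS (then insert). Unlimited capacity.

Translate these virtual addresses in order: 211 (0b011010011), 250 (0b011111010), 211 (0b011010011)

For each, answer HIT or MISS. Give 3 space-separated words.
Answer: MISS MISS HIT

Derivation:
vaddr=211: (3,1) not in TLB -> MISS, insert
vaddr=250: (3,3) not in TLB -> MISS, insert
vaddr=211: (3,1) in TLB -> HIT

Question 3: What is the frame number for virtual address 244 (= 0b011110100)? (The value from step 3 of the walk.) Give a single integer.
vaddr = 244: l1_idx=3, l2_idx=3
L1[3] = 1; L2[1][3] = 48

Answer: 48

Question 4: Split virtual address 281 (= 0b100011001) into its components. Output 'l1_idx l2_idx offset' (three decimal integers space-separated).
vaddr = 281 = 0b100011001
  top 3 bits -> l1_idx = 4
  next 2 bits -> l2_idx = 1
  bottom 4 bits -> offset = 9

Answer: 4 1 9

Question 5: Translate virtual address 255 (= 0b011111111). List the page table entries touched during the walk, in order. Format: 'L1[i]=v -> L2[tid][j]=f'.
Answer: L1[3]=1 -> L2[1][3]=48

Derivation:
vaddr = 255 = 0b011111111
Split: l1_idx=3, l2_idx=3, offset=15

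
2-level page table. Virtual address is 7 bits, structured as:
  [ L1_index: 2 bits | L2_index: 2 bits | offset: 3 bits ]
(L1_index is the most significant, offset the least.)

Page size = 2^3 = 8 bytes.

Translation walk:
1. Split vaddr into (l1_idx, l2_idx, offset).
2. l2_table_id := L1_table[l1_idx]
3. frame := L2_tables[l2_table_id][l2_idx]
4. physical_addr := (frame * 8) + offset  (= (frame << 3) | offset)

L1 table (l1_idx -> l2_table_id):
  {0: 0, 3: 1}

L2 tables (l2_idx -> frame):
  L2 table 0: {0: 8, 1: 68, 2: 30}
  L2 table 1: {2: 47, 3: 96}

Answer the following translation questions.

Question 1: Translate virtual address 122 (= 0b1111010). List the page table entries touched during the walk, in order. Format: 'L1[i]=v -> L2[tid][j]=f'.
vaddr = 122 = 0b1111010
Split: l1_idx=3, l2_idx=3, offset=2

Answer: L1[3]=1 -> L2[1][3]=96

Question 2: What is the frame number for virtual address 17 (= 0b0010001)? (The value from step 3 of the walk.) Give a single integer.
Answer: 30

Derivation:
vaddr = 17: l1_idx=0, l2_idx=2
L1[0] = 0; L2[0][2] = 30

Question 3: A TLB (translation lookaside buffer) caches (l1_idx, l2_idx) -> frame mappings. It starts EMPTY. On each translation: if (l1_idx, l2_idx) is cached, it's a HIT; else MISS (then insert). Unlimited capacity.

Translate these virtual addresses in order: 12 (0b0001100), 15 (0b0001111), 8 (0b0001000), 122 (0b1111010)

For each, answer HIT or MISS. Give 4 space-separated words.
Answer: MISS HIT HIT MISS

Derivation:
vaddr=12: (0,1) not in TLB -> MISS, insert
vaddr=15: (0,1) in TLB -> HIT
vaddr=8: (0,1) in TLB -> HIT
vaddr=122: (3,3) not in TLB -> MISS, insert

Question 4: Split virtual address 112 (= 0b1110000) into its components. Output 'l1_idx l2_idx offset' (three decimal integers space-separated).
vaddr = 112 = 0b1110000
  top 2 bits -> l1_idx = 3
  next 2 bits -> l2_idx = 2
  bottom 3 bits -> offset = 0

Answer: 3 2 0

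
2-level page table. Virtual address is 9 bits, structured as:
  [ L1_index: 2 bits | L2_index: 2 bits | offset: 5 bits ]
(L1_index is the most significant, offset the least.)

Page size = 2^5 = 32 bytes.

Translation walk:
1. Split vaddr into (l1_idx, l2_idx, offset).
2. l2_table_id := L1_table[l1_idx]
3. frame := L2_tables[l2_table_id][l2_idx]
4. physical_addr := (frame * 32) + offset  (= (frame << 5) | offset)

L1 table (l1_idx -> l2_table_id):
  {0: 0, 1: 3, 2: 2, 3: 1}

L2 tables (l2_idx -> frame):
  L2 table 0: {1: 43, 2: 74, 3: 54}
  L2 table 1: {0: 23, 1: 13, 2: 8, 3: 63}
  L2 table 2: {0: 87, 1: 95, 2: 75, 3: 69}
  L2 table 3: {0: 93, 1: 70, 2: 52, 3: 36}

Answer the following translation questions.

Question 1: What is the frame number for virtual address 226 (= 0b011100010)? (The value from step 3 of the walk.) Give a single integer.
vaddr = 226: l1_idx=1, l2_idx=3
L1[1] = 3; L2[3][3] = 36

Answer: 36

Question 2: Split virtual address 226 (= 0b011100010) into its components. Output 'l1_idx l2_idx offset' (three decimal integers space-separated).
Answer: 1 3 2

Derivation:
vaddr = 226 = 0b011100010
  top 2 bits -> l1_idx = 1
  next 2 bits -> l2_idx = 3
  bottom 5 bits -> offset = 2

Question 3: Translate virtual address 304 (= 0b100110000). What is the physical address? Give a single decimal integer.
Answer: 3056

Derivation:
vaddr = 304 = 0b100110000
Split: l1_idx=2, l2_idx=1, offset=16
L1[2] = 2
L2[2][1] = 95
paddr = 95 * 32 + 16 = 3056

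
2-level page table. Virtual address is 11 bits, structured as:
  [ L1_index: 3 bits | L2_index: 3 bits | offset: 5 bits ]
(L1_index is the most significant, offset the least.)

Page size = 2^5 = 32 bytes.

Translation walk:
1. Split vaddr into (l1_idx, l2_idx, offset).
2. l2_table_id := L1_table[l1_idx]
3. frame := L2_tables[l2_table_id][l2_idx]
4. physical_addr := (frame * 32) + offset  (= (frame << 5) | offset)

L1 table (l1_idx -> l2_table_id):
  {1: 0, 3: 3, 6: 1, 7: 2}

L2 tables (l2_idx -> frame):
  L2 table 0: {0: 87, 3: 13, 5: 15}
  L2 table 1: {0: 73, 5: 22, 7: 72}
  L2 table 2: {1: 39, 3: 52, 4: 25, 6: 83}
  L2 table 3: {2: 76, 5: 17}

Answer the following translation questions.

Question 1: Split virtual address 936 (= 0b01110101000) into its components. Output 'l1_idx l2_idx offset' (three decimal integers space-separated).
vaddr = 936 = 0b01110101000
  top 3 bits -> l1_idx = 3
  next 3 bits -> l2_idx = 5
  bottom 5 bits -> offset = 8

Answer: 3 5 8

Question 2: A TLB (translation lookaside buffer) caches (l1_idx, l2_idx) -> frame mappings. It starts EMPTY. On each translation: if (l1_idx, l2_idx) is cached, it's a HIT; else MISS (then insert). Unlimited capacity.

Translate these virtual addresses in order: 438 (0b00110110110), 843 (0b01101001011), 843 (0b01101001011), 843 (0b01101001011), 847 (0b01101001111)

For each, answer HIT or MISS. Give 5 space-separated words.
Answer: MISS MISS HIT HIT HIT

Derivation:
vaddr=438: (1,5) not in TLB -> MISS, insert
vaddr=843: (3,2) not in TLB -> MISS, insert
vaddr=843: (3,2) in TLB -> HIT
vaddr=843: (3,2) in TLB -> HIT
vaddr=847: (3,2) in TLB -> HIT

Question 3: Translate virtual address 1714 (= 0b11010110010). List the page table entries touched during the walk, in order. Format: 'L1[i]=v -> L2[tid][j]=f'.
vaddr = 1714 = 0b11010110010
Split: l1_idx=6, l2_idx=5, offset=18

Answer: L1[6]=1 -> L2[1][5]=22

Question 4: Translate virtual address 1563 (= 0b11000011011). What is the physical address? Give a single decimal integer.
vaddr = 1563 = 0b11000011011
Split: l1_idx=6, l2_idx=0, offset=27
L1[6] = 1
L2[1][0] = 73
paddr = 73 * 32 + 27 = 2363

Answer: 2363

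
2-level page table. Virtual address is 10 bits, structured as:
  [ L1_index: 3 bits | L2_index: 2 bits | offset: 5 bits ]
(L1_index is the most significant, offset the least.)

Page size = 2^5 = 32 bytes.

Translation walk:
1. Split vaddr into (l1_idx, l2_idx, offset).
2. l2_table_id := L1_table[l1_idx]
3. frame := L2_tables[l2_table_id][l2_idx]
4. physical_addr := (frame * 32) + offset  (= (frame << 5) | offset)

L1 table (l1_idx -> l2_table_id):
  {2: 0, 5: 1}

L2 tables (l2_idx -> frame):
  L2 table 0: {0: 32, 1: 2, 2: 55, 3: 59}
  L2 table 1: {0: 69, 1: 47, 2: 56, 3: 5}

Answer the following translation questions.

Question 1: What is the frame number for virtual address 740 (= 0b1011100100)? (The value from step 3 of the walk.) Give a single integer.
Answer: 5

Derivation:
vaddr = 740: l1_idx=5, l2_idx=3
L1[5] = 1; L2[1][3] = 5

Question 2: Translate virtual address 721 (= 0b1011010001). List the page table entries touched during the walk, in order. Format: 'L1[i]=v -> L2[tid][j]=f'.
Answer: L1[5]=1 -> L2[1][2]=56

Derivation:
vaddr = 721 = 0b1011010001
Split: l1_idx=5, l2_idx=2, offset=17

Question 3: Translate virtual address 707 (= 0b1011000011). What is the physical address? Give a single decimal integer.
Answer: 1795

Derivation:
vaddr = 707 = 0b1011000011
Split: l1_idx=5, l2_idx=2, offset=3
L1[5] = 1
L2[1][2] = 56
paddr = 56 * 32 + 3 = 1795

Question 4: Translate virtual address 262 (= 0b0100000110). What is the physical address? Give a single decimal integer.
vaddr = 262 = 0b0100000110
Split: l1_idx=2, l2_idx=0, offset=6
L1[2] = 0
L2[0][0] = 32
paddr = 32 * 32 + 6 = 1030

Answer: 1030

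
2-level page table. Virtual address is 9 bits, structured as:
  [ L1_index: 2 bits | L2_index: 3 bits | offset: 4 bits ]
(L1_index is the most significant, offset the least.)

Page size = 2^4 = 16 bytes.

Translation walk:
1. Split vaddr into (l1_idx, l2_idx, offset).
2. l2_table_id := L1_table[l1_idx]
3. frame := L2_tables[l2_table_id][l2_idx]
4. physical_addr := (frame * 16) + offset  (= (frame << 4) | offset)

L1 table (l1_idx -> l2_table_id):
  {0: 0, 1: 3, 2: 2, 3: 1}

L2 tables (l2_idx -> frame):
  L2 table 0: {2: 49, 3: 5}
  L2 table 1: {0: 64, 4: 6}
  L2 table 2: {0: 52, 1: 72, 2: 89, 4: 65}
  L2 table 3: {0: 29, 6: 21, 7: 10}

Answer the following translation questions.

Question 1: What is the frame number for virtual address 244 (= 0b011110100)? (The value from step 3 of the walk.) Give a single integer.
vaddr = 244: l1_idx=1, l2_idx=7
L1[1] = 3; L2[3][7] = 10

Answer: 10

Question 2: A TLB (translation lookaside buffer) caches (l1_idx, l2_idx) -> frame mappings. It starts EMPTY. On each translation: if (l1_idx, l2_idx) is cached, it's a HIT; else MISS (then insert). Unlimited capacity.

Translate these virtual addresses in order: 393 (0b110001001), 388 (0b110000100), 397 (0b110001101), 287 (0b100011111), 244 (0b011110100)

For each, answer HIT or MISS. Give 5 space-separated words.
vaddr=393: (3,0) not in TLB -> MISS, insert
vaddr=388: (3,0) in TLB -> HIT
vaddr=397: (3,0) in TLB -> HIT
vaddr=287: (2,1) not in TLB -> MISS, insert
vaddr=244: (1,7) not in TLB -> MISS, insert

Answer: MISS HIT HIT MISS MISS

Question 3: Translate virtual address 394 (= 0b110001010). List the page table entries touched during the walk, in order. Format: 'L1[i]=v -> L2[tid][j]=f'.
Answer: L1[3]=1 -> L2[1][0]=64

Derivation:
vaddr = 394 = 0b110001010
Split: l1_idx=3, l2_idx=0, offset=10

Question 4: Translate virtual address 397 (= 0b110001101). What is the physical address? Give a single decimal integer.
vaddr = 397 = 0b110001101
Split: l1_idx=3, l2_idx=0, offset=13
L1[3] = 1
L2[1][0] = 64
paddr = 64 * 16 + 13 = 1037

Answer: 1037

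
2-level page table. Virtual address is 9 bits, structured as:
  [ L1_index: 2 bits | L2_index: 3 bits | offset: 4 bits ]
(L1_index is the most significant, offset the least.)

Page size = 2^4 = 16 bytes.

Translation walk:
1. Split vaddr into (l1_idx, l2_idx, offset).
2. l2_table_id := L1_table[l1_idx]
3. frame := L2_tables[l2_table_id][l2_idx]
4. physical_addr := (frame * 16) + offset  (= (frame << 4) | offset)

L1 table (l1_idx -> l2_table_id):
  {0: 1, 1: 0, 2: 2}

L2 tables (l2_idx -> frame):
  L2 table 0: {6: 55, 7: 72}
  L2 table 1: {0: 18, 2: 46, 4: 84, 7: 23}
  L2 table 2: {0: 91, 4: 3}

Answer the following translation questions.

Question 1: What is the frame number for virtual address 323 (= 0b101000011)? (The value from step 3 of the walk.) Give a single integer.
vaddr = 323: l1_idx=2, l2_idx=4
L1[2] = 2; L2[2][4] = 3

Answer: 3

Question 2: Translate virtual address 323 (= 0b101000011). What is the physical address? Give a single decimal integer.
vaddr = 323 = 0b101000011
Split: l1_idx=2, l2_idx=4, offset=3
L1[2] = 2
L2[2][4] = 3
paddr = 3 * 16 + 3 = 51

Answer: 51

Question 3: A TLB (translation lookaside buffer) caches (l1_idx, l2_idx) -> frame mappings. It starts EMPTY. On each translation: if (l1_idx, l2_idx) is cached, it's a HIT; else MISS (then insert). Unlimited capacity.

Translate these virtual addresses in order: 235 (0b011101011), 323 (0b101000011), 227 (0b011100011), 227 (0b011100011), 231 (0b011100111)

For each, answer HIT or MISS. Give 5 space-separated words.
vaddr=235: (1,6) not in TLB -> MISS, insert
vaddr=323: (2,4) not in TLB -> MISS, insert
vaddr=227: (1,6) in TLB -> HIT
vaddr=227: (1,6) in TLB -> HIT
vaddr=231: (1,6) in TLB -> HIT

Answer: MISS MISS HIT HIT HIT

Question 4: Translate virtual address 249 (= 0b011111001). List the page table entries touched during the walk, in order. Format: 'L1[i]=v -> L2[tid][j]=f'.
Answer: L1[1]=0 -> L2[0][7]=72

Derivation:
vaddr = 249 = 0b011111001
Split: l1_idx=1, l2_idx=7, offset=9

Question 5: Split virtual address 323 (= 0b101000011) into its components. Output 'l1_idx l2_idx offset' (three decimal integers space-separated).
vaddr = 323 = 0b101000011
  top 2 bits -> l1_idx = 2
  next 3 bits -> l2_idx = 4
  bottom 4 bits -> offset = 3

Answer: 2 4 3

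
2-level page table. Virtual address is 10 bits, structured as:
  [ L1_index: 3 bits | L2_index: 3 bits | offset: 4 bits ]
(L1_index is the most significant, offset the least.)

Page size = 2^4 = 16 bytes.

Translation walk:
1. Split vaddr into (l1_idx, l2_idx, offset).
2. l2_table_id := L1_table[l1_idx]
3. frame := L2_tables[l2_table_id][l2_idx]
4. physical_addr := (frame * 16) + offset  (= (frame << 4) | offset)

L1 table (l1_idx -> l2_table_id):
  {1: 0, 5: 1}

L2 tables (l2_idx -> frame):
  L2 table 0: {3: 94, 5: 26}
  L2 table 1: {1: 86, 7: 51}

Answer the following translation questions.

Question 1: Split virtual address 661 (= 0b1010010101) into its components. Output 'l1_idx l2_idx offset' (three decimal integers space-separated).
Answer: 5 1 5

Derivation:
vaddr = 661 = 0b1010010101
  top 3 bits -> l1_idx = 5
  next 3 bits -> l2_idx = 1
  bottom 4 bits -> offset = 5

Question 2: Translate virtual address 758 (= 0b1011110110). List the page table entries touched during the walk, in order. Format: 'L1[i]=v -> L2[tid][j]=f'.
Answer: L1[5]=1 -> L2[1][7]=51

Derivation:
vaddr = 758 = 0b1011110110
Split: l1_idx=5, l2_idx=7, offset=6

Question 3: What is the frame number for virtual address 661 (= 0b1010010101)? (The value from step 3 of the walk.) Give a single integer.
vaddr = 661: l1_idx=5, l2_idx=1
L1[5] = 1; L2[1][1] = 86

Answer: 86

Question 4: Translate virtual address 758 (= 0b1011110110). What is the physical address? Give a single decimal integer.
vaddr = 758 = 0b1011110110
Split: l1_idx=5, l2_idx=7, offset=6
L1[5] = 1
L2[1][7] = 51
paddr = 51 * 16 + 6 = 822

Answer: 822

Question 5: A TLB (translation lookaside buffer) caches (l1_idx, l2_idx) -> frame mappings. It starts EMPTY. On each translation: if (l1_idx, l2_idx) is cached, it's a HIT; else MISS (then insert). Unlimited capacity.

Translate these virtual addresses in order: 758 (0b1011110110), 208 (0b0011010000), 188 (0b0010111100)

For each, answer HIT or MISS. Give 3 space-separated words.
vaddr=758: (5,7) not in TLB -> MISS, insert
vaddr=208: (1,5) not in TLB -> MISS, insert
vaddr=188: (1,3) not in TLB -> MISS, insert

Answer: MISS MISS MISS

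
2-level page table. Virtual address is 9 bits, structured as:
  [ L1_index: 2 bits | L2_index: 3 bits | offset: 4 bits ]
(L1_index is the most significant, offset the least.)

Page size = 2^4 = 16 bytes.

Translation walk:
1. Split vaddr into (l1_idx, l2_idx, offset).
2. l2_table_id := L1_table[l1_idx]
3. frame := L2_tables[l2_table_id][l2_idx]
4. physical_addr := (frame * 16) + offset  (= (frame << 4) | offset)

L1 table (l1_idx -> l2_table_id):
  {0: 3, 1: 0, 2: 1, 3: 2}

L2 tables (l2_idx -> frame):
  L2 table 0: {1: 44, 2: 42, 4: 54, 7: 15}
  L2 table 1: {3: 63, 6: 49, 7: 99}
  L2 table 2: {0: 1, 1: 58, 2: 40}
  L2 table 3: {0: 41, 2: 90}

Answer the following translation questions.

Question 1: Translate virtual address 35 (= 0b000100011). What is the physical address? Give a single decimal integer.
vaddr = 35 = 0b000100011
Split: l1_idx=0, l2_idx=2, offset=3
L1[0] = 3
L2[3][2] = 90
paddr = 90 * 16 + 3 = 1443

Answer: 1443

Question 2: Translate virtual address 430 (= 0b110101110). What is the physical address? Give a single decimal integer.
Answer: 654

Derivation:
vaddr = 430 = 0b110101110
Split: l1_idx=3, l2_idx=2, offset=14
L1[3] = 2
L2[2][2] = 40
paddr = 40 * 16 + 14 = 654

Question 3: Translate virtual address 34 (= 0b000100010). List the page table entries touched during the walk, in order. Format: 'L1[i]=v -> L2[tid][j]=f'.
vaddr = 34 = 0b000100010
Split: l1_idx=0, l2_idx=2, offset=2

Answer: L1[0]=3 -> L2[3][2]=90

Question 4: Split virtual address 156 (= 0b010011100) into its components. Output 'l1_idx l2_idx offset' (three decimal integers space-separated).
vaddr = 156 = 0b010011100
  top 2 bits -> l1_idx = 1
  next 3 bits -> l2_idx = 1
  bottom 4 bits -> offset = 12

Answer: 1 1 12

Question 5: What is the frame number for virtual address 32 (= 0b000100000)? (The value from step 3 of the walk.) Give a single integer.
Answer: 90

Derivation:
vaddr = 32: l1_idx=0, l2_idx=2
L1[0] = 3; L2[3][2] = 90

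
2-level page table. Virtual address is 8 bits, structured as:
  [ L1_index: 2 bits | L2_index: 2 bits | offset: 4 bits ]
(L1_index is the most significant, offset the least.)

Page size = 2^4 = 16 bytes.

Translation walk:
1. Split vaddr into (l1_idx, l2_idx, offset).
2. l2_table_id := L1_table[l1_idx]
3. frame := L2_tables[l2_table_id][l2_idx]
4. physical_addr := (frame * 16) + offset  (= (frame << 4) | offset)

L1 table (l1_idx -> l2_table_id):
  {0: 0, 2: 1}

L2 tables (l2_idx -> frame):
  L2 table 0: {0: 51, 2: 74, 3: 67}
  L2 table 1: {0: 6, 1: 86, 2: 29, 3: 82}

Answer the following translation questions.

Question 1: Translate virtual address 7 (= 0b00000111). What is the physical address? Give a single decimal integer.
vaddr = 7 = 0b00000111
Split: l1_idx=0, l2_idx=0, offset=7
L1[0] = 0
L2[0][0] = 51
paddr = 51 * 16 + 7 = 823

Answer: 823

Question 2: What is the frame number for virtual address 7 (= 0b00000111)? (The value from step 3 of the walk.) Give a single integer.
Answer: 51

Derivation:
vaddr = 7: l1_idx=0, l2_idx=0
L1[0] = 0; L2[0][0] = 51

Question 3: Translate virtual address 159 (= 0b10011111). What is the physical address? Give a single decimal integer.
Answer: 1391

Derivation:
vaddr = 159 = 0b10011111
Split: l1_idx=2, l2_idx=1, offset=15
L1[2] = 1
L2[1][1] = 86
paddr = 86 * 16 + 15 = 1391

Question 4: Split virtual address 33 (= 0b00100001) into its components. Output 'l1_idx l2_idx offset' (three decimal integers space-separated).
vaddr = 33 = 0b00100001
  top 2 bits -> l1_idx = 0
  next 2 bits -> l2_idx = 2
  bottom 4 bits -> offset = 1

Answer: 0 2 1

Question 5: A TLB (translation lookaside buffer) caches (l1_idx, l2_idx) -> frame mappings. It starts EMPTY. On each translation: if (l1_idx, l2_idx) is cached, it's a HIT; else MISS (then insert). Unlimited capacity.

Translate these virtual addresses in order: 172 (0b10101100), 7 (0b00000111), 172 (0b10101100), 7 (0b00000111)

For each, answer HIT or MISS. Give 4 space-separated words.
Answer: MISS MISS HIT HIT

Derivation:
vaddr=172: (2,2) not in TLB -> MISS, insert
vaddr=7: (0,0) not in TLB -> MISS, insert
vaddr=172: (2,2) in TLB -> HIT
vaddr=7: (0,0) in TLB -> HIT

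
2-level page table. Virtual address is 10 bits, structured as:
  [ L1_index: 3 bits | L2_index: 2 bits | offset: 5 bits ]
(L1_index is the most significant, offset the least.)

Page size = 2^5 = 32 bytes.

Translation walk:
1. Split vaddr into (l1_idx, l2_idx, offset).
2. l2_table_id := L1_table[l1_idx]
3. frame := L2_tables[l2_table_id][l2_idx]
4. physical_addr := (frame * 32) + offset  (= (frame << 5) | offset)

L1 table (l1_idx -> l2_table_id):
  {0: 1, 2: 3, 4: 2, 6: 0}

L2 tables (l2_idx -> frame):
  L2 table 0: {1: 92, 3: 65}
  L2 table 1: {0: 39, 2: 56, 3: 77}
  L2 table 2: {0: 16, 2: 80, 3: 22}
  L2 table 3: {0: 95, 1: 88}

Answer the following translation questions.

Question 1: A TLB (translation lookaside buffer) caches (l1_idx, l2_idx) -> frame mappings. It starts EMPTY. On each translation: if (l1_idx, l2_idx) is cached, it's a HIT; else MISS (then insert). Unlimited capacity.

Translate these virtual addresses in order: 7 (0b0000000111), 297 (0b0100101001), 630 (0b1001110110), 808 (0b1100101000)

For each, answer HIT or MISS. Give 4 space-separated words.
Answer: MISS MISS MISS MISS

Derivation:
vaddr=7: (0,0) not in TLB -> MISS, insert
vaddr=297: (2,1) not in TLB -> MISS, insert
vaddr=630: (4,3) not in TLB -> MISS, insert
vaddr=808: (6,1) not in TLB -> MISS, insert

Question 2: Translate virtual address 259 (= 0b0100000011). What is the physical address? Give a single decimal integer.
vaddr = 259 = 0b0100000011
Split: l1_idx=2, l2_idx=0, offset=3
L1[2] = 3
L2[3][0] = 95
paddr = 95 * 32 + 3 = 3043

Answer: 3043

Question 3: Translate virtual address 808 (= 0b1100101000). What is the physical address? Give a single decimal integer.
Answer: 2952

Derivation:
vaddr = 808 = 0b1100101000
Split: l1_idx=6, l2_idx=1, offset=8
L1[6] = 0
L2[0][1] = 92
paddr = 92 * 32 + 8 = 2952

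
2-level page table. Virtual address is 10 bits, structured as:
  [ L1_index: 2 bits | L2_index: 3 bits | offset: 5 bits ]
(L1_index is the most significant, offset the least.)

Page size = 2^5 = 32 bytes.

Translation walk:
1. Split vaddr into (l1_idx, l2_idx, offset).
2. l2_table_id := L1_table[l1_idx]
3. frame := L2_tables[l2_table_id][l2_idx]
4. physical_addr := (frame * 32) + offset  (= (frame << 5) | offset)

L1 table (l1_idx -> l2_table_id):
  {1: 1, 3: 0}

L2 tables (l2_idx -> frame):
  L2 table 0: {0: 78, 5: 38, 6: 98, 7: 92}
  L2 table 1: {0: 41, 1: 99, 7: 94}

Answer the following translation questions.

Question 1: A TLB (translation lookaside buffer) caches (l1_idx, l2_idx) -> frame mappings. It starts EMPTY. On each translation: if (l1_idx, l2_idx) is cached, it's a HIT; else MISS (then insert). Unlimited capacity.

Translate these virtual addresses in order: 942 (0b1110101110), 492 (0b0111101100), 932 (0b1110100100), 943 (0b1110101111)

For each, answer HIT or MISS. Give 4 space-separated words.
Answer: MISS MISS HIT HIT

Derivation:
vaddr=942: (3,5) not in TLB -> MISS, insert
vaddr=492: (1,7) not in TLB -> MISS, insert
vaddr=932: (3,5) in TLB -> HIT
vaddr=943: (3,5) in TLB -> HIT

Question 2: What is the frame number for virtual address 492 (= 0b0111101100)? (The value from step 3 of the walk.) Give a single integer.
vaddr = 492: l1_idx=1, l2_idx=7
L1[1] = 1; L2[1][7] = 94

Answer: 94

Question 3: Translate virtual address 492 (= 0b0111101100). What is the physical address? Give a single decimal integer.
vaddr = 492 = 0b0111101100
Split: l1_idx=1, l2_idx=7, offset=12
L1[1] = 1
L2[1][7] = 94
paddr = 94 * 32 + 12 = 3020

Answer: 3020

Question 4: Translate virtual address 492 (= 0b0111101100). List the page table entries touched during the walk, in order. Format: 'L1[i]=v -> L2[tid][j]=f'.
Answer: L1[1]=1 -> L2[1][7]=94

Derivation:
vaddr = 492 = 0b0111101100
Split: l1_idx=1, l2_idx=7, offset=12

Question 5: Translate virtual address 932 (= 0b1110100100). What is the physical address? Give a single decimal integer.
vaddr = 932 = 0b1110100100
Split: l1_idx=3, l2_idx=5, offset=4
L1[3] = 0
L2[0][5] = 38
paddr = 38 * 32 + 4 = 1220

Answer: 1220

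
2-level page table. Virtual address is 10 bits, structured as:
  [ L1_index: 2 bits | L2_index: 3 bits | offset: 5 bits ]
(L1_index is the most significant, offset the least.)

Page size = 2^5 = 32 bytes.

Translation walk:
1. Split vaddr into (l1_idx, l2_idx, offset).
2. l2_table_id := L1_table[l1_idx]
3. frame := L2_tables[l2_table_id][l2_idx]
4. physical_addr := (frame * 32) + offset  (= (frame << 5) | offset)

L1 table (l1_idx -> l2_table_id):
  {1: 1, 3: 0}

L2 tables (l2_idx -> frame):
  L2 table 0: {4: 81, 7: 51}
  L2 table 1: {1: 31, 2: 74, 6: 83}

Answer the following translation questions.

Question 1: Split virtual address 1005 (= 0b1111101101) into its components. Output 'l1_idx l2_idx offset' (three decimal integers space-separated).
Answer: 3 7 13

Derivation:
vaddr = 1005 = 0b1111101101
  top 2 bits -> l1_idx = 3
  next 3 bits -> l2_idx = 7
  bottom 5 bits -> offset = 13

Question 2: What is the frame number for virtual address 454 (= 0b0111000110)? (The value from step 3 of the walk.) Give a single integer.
Answer: 83

Derivation:
vaddr = 454: l1_idx=1, l2_idx=6
L1[1] = 1; L2[1][6] = 83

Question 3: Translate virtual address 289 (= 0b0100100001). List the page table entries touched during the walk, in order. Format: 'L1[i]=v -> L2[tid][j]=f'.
Answer: L1[1]=1 -> L2[1][1]=31

Derivation:
vaddr = 289 = 0b0100100001
Split: l1_idx=1, l2_idx=1, offset=1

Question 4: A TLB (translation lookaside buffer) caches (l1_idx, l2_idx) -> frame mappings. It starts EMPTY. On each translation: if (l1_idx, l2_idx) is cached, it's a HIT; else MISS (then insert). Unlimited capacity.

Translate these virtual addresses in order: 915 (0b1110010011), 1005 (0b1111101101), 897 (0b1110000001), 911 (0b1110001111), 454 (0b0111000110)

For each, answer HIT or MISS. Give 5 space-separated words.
Answer: MISS MISS HIT HIT MISS

Derivation:
vaddr=915: (3,4) not in TLB -> MISS, insert
vaddr=1005: (3,7) not in TLB -> MISS, insert
vaddr=897: (3,4) in TLB -> HIT
vaddr=911: (3,4) in TLB -> HIT
vaddr=454: (1,6) not in TLB -> MISS, insert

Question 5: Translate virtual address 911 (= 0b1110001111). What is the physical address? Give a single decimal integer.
vaddr = 911 = 0b1110001111
Split: l1_idx=3, l2_idx=4, offset=15
L1[3] = 0
L2[0][4] = 81
paddr = 81 * 32 + 15 = 2607

Answer: 2607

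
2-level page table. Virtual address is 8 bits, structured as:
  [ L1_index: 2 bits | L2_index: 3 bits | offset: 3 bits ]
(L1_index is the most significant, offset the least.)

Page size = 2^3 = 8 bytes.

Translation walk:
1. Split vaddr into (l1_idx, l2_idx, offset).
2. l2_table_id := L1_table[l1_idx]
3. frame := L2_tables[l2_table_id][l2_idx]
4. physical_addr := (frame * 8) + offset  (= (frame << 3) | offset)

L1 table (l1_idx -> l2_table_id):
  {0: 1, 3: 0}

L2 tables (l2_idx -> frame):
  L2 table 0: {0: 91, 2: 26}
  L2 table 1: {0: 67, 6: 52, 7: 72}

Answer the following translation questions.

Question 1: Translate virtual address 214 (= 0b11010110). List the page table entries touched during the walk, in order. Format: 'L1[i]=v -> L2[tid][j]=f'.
Answer: L1[3]=0 -> L2[0][2]=26

Derivation:
vaddr = 214 = 0b11010110
Split: l1_idx=3, l2_idx=2, offset=6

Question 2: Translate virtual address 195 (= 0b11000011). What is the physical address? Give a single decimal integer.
Answer: 731

Derivation:
vaddr = 195 = 0b11000011
Split: l1_idx=3, l2_idx=0, offset=3
L1[3] = 0
L2[0][0] = 91
paddr = 91 * 8 + 3 = 731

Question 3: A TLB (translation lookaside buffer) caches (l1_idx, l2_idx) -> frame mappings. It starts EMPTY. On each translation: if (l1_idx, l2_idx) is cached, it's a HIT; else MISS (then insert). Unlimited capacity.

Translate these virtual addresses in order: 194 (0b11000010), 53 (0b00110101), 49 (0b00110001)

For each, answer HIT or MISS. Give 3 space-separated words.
vaddr=194: (3,0) not in TLB -> MISS, insert
vaddr=53: (0,6) not in TLB -> MISS, insert
vaddr=49: (0,6) in TLB -> HIT

Answer: MISS MISS HIT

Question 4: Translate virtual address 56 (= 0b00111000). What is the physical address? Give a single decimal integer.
vaddr = 56 = 0b00111000
Split: l1_idx=0, l2_idx=7, offset=0
L1[0] = 1
L2[1][7] = 72
paddr = 72 * 8 + 0 = 576

Answer: 576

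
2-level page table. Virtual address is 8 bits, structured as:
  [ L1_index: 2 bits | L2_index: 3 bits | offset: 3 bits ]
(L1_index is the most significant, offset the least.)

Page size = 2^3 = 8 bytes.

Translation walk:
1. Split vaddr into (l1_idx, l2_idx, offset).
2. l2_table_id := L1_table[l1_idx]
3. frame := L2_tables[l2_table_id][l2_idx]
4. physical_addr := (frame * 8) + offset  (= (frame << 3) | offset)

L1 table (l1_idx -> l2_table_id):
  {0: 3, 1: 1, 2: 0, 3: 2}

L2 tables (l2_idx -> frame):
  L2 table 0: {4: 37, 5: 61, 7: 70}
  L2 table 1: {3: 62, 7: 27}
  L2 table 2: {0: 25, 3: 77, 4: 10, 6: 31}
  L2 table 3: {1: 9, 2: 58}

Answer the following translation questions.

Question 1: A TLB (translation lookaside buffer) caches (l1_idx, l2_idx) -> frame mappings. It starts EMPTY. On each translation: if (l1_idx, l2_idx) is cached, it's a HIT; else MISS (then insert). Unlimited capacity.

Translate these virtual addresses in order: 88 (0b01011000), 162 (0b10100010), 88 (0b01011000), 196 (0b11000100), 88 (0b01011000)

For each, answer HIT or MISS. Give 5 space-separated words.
vaddr=88: (1,3) not in TLB -> MISS, insert
vaddr=162: (2,4) not in TLB -> MISS, insert
vaddr=88: (1,3) in TLB -> HIT
vaddr=196: (3,0) not in TLB -> MISS, insert
vaddr=88: (1,3) in TLB -> HIT

Answer: MISS MISS HIT MISS HIT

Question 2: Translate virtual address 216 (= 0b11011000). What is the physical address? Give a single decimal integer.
Answer: 616

Derivation:
vaddr = 216 = 0b11011000
Split: l1_idx=3, l2_idx=3, offset=0
L1[3] = 2
L2[2][3] = 77
paddr = 77 * 8 + 0 = 616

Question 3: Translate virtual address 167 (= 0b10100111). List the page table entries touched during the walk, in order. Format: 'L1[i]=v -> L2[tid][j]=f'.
vaddr = 167 = 0b10100111
Split: l1_idx=2, l2_idx=4, offset=7

Answer: L1[2]=0 -> L2[0][4]=37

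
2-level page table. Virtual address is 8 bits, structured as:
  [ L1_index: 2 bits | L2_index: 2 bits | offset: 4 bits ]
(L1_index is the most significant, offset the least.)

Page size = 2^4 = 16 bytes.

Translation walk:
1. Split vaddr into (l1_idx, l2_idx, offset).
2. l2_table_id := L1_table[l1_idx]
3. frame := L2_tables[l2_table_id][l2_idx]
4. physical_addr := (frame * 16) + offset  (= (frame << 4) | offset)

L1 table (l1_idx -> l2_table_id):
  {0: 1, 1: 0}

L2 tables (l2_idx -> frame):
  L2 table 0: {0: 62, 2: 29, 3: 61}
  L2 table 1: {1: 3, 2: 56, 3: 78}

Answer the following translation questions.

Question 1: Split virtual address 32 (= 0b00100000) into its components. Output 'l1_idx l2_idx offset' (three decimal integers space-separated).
Answer: 0 2 0

Derivation:
vaddr = 32 = 0b00100000
  top 2 bits -> l1_idx = 0
  next 2 bits -> l2_idx = 2
  bottom 4 bits -> offset = 0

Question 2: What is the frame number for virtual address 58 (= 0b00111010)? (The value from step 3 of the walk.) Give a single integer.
Answer: 78

Derivation:
vaddr = 58: l1_idx=0, l2_idx=3
L1[0] = 1; L2[1][3] = 78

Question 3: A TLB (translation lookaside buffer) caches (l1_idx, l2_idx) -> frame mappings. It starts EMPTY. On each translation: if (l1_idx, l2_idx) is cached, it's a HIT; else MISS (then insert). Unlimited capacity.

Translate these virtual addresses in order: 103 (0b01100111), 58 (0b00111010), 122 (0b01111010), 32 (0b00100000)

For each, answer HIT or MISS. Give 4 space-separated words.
Answer: MISS MISS MISS MISS

Derivation:
vaddr=103: (1,2) not in TLB -> MISS, insert
vaddr=58: (0,3) not in TLB -> MISS, insert
vaddr=122: (1,3) not in TLB -> MISS, insert
vaddr=32: (0,2) not in TLB -> MISS, insert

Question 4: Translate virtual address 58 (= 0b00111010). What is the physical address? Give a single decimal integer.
Answer: 1258

Derivation:
vaddr = 58 = 0b00111010
Split: l1_idx=0, l2_idx=3, offset=10
L1[0] = 1
L2[1][3] = 78
paddr = 78 * 16 + 10 = 1258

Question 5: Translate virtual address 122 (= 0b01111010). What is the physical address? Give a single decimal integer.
vaddr = 122 = 0b01111010
Split: l1_idx=1, l2_idx=3, offset=10
L1[1] = 0
L2[0][3] = 61
paddr = 61 * 16 + 10 = 986

Answer: 986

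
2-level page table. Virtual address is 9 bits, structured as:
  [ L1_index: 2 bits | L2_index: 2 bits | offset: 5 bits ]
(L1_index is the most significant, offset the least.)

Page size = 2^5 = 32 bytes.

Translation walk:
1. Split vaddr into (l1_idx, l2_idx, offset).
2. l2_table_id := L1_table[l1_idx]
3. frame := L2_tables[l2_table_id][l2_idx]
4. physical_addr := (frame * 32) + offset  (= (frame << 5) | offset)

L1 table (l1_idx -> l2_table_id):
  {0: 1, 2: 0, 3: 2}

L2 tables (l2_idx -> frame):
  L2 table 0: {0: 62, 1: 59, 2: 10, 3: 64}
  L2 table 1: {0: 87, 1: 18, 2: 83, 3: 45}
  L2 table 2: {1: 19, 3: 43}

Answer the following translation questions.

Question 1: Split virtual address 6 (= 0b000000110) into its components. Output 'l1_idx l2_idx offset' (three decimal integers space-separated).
vaddr = 6 = 0b000000110
  top 2 bits -> l1_idx = 0
  next 2 bits -> l2_idx = 0
  bottom 5 bits -> offset = 6

Answer: 0 0 6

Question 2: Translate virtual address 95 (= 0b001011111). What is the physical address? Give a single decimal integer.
Answer: 2687

Derivation:
vaddr = 95 = 0b001011111
Split: l1_idx=0, l2_idx=2, offset=31
L1[0] = 1
L2[1][2] = 83
paddr = 83 * 32 + 31 = 2687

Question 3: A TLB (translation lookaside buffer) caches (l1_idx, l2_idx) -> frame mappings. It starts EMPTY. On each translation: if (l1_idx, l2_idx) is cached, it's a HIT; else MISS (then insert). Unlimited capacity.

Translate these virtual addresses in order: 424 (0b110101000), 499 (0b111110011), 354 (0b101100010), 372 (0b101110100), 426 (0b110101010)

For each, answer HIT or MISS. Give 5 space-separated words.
vaddr=424: (3,1) not in TLB -> MISS, insert
vaddr=499: (3,3) not in TLB -> MISS, insert
vaddr=354: (2,3) not in TLB -> MISS, insert
vaddr=372: (2,3) in TLB -> HIT
vaddr=426: (3,1) in TLB -> HIT

Answer: MISS MISS MISS HIT HIT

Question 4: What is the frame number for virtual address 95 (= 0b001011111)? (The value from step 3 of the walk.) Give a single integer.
Answer: 83

Derivation:
vaddr = 95: l1_idx=0, l2_idx=2
L1[0] = 1; L2[1][2] = 83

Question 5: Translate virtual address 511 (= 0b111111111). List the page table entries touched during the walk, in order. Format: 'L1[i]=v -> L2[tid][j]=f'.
Answer: L1[3]=2 -> L2[2][3]=43

Derivation:
vaddr = 511 = 0b111111111
Split: l1_idx=3, l2_idx=3, offset=31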